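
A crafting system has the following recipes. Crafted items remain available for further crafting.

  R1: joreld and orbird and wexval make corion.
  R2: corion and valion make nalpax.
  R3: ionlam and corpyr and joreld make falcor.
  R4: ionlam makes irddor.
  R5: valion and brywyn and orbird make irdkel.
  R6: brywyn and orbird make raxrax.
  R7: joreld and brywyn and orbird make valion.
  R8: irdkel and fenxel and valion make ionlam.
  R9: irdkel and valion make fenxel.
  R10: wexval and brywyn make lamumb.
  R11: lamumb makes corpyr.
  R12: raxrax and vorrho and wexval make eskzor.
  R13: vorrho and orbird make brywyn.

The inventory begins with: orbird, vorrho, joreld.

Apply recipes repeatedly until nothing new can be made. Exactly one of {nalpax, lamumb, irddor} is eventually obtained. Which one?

vorrho and orbird → brywyn (R13).
Using R7, joreld, brywyn, and orbird make valion.
Using R5, valion, brywyn, and orbird make irdkel.
Using R9, irdkel and valion make fenxel.
Using R8, irdkel, fenxel, and valion make ionlam.
Using R4, ionlam makes irddor.
lamumb would need wexval and brywyn (R10), but wexval is never obtained. nalpax would need corion and valion (R2), but corion is never obtained.

irddor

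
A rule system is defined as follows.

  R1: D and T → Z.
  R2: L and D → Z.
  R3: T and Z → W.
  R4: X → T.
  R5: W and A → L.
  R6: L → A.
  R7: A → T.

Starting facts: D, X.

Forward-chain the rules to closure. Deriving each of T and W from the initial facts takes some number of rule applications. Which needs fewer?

T: From X, R4 gives T. [1 rule application]
W: X holds, so T follows (R4). From D and T, R1 gives Z. T and Z hold, so W follows (R3). [3 rule applications]
T needs fewer.

T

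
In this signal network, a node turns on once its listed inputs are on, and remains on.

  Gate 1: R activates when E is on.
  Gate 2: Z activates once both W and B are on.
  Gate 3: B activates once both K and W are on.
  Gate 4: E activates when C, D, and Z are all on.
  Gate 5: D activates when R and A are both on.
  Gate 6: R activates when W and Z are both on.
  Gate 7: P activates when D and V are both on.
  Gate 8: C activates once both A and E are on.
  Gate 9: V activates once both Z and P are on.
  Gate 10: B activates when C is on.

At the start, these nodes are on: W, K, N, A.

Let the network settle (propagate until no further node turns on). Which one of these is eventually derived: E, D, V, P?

D

Gate 3: K and W on → B on.
W and B are on, so Z activates (Gate 2).
W and Z are on, so R activates (Gate 6).
R and A are on, so D activates (Gate 5).
E would need C, D, and Z (Gate 4), but C never turns on. V would need Z and P (Gate 9), but P never turns on. P would need D and V (Gate 7), but V never turns on.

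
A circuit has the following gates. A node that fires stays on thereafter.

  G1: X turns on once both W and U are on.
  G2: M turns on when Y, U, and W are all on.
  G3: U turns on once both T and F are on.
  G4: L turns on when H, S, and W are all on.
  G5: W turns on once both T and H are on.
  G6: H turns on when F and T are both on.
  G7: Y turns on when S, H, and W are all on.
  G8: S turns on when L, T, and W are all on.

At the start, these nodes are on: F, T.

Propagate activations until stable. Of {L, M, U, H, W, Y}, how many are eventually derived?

3

T and F are on, so U turns on (G3).
G6: F and T on → H on.
T and H are on, so W turns on (G5).
L would need H, S, and W (G4), but S never turns on.
M would need Y, U, and W (G2), but Y never turns on.
U: reached.
H: reached.
W: reached.
Y would need S, H, and W (G7), but S never turns on.
Reached: U, H, and W — 3 of the 6.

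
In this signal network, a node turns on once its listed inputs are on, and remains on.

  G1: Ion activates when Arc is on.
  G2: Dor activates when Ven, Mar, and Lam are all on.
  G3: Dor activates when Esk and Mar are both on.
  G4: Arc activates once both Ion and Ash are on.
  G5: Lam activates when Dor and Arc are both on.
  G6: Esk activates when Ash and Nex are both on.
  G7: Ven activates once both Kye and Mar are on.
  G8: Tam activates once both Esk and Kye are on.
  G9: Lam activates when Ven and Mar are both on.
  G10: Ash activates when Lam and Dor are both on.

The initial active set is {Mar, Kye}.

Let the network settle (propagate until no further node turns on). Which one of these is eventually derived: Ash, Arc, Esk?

G7: Kye and Mar on → Ven on.
Ven and Mar are on, so Lam activates (G9).
Ven, Mar, and Lam are on, so Dor activates (G2).
G10: Lam and Dor on → Ash on.
Esk would need Ash and Nex (G6), but Nex never turns on. Arc would need Ion and Ash (G4), but Ion never turns on.

Ash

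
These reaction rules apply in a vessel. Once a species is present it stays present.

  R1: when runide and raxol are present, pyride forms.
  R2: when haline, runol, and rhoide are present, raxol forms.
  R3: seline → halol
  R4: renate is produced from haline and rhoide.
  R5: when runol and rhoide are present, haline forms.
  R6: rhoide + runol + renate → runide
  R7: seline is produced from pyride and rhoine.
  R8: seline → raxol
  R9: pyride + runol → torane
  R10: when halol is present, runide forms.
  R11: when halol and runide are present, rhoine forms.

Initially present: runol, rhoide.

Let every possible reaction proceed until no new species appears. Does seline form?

No

seline would need pyride and rhoine (R7), but rhoine never forms.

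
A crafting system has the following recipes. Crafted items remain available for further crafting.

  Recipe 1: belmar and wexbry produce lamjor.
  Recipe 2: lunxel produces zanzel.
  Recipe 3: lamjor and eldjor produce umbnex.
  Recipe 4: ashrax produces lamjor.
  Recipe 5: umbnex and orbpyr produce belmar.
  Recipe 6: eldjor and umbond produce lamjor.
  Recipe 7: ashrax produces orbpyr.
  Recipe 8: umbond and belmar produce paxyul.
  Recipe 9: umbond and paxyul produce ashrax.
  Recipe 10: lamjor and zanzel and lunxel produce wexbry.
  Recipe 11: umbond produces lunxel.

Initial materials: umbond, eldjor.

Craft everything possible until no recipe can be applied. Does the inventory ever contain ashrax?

No

ashrax would need umbond and paxyul (Recipe 9), but paxyul is never obtained.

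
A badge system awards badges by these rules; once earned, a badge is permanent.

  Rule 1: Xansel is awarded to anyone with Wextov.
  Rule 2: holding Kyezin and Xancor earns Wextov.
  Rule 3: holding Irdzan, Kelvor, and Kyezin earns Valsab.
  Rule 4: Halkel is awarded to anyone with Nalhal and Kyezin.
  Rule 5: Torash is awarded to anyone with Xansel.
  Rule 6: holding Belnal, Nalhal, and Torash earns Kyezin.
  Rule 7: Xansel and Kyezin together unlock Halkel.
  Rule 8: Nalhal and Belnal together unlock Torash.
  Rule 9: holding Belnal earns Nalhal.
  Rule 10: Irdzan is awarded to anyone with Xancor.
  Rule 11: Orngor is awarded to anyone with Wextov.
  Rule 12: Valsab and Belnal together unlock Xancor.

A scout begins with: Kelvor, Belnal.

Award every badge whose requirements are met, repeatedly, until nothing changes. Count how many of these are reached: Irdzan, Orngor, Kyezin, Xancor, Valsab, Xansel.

1

With Belnal, Nalhal is earned (Rule 9).
With Nalhal and Belnal, Torash is earned (Rule 8).
With Belnal, Nalhal, and Torash, Kyezin is earned (Rule 6).
Irdzan would need Xancor (Rule 10), but Xancor is never earned.
Orngor would need Wextov (Rule 11), but Wextov is never earned.
Kyezin: reached.
Xancor would need Valsab and Belnal (Rule 12), but Valsab is never earned.
Valsab would need Irdzan, Kelvor, and Kyezin (Rule 3), but Irdzan is never earned.
Xansel would need Wextov (Rule 1), but Wextov is never earned.
Reached: Kyezin — 1 of the 6.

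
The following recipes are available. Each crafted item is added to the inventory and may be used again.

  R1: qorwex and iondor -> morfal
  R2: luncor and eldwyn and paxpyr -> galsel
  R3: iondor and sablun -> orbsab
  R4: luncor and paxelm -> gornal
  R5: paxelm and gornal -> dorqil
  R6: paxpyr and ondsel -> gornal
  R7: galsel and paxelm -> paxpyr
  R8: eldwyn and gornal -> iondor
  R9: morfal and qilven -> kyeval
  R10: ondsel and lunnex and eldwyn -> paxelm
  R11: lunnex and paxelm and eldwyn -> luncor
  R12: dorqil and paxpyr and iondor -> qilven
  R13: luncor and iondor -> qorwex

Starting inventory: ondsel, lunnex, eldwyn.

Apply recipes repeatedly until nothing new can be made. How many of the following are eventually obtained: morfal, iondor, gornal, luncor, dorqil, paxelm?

6

Using R10, ondsel, lunnex, and eldwyn make paxelm.
Using R11, lunnex, paxelm, and eldwyn make luncor.
Using R4, luncor and paxelm make gornal.
Using R8, eldwyn and gornal make iondor.
Using R5, paxelm and gornal make dorqil.
luncor and iondor -> qorwex (R13).
Using R1, qorwex and iondor make morfal.
morfal: reached.
iondor: reached.
gornal: reached.
luncor: reached.
dorqil: reached.
paxelm: reached.
All 6 are reached.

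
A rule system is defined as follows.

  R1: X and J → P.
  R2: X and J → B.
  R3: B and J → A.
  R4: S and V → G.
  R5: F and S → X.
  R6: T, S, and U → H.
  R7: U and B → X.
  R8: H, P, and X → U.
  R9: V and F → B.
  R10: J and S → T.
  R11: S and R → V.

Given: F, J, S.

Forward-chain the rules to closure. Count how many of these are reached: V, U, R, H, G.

0

V would need S and R (R11), but R is never established.
U would need H, P, and X (R8), but H is never established.
No rule produces R, and it is not given.
H would need T, S, and U (R6), but U is never established.
G would need S and V (R4), but V is never established.
None of the 5 are reached.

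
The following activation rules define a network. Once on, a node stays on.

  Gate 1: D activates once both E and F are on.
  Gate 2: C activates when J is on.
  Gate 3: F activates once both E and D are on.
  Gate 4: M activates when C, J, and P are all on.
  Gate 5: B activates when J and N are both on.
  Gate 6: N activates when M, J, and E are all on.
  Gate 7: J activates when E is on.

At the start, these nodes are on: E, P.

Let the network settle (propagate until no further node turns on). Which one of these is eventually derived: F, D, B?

Gate 7: E on → J on.
J is on, so C activates (Gate 2).
C, J, and P are on, so M activates (Gate 4).
M, J, and E are on, so N activates (Gate 6).
Gate 5: J and N on → B on.
F would need E and D (Gate 3), but D never turns on. D would need E and F (Gate 1), but F never turns on.

B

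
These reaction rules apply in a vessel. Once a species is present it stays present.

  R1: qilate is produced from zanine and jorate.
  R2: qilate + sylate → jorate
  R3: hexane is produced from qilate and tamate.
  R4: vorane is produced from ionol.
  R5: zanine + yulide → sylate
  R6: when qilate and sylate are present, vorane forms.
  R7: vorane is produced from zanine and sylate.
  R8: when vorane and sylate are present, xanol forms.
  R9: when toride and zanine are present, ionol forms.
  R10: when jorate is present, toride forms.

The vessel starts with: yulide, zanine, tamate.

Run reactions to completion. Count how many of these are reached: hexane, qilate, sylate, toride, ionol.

1

zanine and yulide present → sylate forms (R5).
hexane would need qilate and tamate (R3), but qilate never forms.
qilate would need zanine and jorate (R1), but jorate never forms.
sylate: reached.
toride would need jorate (R10), but jorate never forms.
ionol would need toride and zanine (R9), but toride never forms.
Reached: sylate — 1 of the 5.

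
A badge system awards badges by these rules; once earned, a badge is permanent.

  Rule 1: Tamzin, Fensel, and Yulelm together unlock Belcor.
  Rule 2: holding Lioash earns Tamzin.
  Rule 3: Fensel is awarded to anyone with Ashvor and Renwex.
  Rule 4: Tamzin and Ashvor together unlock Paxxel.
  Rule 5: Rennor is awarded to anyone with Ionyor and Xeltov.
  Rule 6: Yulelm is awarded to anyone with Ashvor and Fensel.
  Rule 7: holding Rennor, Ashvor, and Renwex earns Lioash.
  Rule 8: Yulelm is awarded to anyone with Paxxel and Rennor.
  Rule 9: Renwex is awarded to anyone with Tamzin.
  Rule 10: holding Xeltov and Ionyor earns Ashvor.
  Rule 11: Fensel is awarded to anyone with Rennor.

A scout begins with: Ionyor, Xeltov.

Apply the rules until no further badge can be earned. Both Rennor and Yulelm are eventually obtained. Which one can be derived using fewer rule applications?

Rennor

Rennor: With Ionyor and Xeltov, Rennor is earned (Rule 5). [1 rule application]
Yulelm: With Ionyor and Xeltov, Rennor is earned (Rule 5). With Xeltov and Ionyor, Ashvor is earned (Rule 10). With Rennor, Fensel is earned (Rule 11). With Ashvor and Fensel, Yulelm is earned (Rule 6). [4 rule applications]
Rennor needs fewer.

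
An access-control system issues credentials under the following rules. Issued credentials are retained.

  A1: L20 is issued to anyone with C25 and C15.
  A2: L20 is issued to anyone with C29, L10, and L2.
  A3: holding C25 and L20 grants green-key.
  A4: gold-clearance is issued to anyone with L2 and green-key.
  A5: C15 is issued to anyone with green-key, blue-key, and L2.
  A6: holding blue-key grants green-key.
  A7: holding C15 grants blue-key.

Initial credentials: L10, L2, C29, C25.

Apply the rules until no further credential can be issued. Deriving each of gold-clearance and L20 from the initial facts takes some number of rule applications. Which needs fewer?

L20: Holding C29, L10, and L2 grants L20 (A2). [1 rule application]
gold-clearance: Holding C29, L10, and L2 grants L20 (A2). Holding C25 and L20 grants green-key (A3). Holding L2 and green-key grants gold-clearance (A4). [3 rule applications]
L20 needs fewer.

L20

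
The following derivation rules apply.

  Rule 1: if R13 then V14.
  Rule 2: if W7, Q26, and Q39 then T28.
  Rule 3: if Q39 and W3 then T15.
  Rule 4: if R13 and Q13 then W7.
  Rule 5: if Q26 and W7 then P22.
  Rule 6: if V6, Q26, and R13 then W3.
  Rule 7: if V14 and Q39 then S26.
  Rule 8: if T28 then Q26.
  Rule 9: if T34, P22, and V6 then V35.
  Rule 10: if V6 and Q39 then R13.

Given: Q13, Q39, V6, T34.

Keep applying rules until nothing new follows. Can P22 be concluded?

P22 would need Q26 and W7 (Rule 5), but Q26 is never established.

No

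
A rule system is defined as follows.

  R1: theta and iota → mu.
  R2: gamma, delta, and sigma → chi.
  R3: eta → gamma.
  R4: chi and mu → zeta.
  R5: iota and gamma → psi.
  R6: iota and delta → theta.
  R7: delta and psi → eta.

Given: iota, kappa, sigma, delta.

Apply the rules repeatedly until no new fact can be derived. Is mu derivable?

From iota and delta, R6 gives theta.
theta and iota hold, so mu follows (R1).

Yes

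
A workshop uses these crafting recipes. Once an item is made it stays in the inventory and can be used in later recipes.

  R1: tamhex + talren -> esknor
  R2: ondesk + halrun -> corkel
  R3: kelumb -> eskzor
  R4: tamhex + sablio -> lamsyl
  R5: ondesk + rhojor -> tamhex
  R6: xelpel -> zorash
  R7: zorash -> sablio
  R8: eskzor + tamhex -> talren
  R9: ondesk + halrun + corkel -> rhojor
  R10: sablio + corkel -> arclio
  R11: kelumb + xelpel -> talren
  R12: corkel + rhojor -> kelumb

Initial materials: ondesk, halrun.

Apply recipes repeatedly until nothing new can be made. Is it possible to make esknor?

Yes

ondesk + halrun -> corkel (R2).
ondesk + halrun + corkel -> rhojor (R9).
Using R12, corkel and rhojor make kelumb.
ondesk + rhojor -> tamhex (R5).
kelumb -> eskzor (R3).
eskzor + tamhex -> talren (R8).
Using R1, tamhex and talren make esknor.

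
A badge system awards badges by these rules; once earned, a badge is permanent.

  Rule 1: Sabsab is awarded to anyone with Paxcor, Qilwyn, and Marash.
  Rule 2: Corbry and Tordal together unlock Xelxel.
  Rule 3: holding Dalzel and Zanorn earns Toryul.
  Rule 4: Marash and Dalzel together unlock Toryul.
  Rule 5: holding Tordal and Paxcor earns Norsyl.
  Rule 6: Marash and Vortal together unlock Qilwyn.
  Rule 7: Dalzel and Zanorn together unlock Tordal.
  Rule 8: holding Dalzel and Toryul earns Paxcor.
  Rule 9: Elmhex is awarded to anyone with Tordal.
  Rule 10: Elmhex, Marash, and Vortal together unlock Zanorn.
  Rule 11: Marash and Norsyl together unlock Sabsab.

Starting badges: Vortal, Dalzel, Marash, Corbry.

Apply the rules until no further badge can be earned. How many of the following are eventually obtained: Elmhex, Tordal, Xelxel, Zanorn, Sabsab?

With Marash and Dalzel, Toryul is earned (Rule 4).
With Marash and Vortal, Qilwyn is earned (Rule 6).
With Dalzel and Toryul, Paxcor is earned (Rule 8).
With Paxcor, Qilwyn, and Marash, Sabsab is earned (Rule 1).
Elmhex would need Tordal (Rule 9), but Tordal is never earned.
Tordal would need Dalzel and Zanorn (Rule 7), but Zanorn is never earned.
Xelxel would need Corbry and Tordal (Rule 2), but Tordal is never earned.
Zanorn would need Elmhex, Marash, and Vortal (Rule 10), but Elmhex is never earned.
Sabsab: reached.
Reached: Sabsab — 1 of the 5.

1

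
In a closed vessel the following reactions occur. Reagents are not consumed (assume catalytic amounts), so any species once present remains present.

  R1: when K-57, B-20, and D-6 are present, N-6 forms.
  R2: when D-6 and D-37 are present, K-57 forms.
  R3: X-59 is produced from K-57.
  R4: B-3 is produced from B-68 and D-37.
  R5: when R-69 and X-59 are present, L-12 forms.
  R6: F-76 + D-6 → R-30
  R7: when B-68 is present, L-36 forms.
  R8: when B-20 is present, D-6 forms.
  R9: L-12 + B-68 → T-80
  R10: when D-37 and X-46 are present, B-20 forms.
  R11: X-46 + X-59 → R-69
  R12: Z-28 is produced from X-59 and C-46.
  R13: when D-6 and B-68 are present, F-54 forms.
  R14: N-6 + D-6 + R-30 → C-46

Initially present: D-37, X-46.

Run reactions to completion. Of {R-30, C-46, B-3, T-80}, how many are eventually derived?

R-30 would need F-76 and D-6 (R6), but F-76 never forms.
C-46 would need N-6, D-6, and R-30 (R14), but R-30 never forms.
B-3 would need B-68 and D-37 (R4), but B-68 never forms.
T-80 would need L-12 and B-68 (R9), but B-68 never forms.
None of the 4 are reached.

0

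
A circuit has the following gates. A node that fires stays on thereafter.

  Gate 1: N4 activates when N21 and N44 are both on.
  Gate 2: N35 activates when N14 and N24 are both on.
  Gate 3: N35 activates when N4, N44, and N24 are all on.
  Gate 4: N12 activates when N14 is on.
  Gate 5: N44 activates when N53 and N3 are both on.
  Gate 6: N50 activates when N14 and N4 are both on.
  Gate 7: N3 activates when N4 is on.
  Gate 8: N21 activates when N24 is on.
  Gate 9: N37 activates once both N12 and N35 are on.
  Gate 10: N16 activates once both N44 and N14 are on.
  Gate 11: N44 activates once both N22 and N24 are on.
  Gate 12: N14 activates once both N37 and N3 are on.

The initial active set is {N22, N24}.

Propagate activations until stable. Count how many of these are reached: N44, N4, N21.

3

Gate 11: N22 and N24 on → N44 on.
Gate 8: N24 on → N21 on.
Gate 1: N21 and N44 on → N4 on.
N44: reached.
N4: reached.
N21: reached.
All 3 are reached.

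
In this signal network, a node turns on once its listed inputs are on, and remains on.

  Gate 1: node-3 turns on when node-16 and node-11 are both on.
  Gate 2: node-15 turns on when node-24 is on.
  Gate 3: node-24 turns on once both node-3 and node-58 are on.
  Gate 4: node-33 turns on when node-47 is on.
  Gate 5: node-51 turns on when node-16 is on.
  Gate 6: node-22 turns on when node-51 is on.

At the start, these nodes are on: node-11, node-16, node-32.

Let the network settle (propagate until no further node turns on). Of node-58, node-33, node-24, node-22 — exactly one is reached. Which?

Gate 5: node-16 on → node-51 on.
node-51 is on, so node-22 turns on (Gate 6).
No rule produces node-58, and it is not given. node-24 would need node-3 and node-58 (Gate 3), but node-58 never turns on. node-33 would need node-47 (Gate 4), but node-47 never turns on.

node-22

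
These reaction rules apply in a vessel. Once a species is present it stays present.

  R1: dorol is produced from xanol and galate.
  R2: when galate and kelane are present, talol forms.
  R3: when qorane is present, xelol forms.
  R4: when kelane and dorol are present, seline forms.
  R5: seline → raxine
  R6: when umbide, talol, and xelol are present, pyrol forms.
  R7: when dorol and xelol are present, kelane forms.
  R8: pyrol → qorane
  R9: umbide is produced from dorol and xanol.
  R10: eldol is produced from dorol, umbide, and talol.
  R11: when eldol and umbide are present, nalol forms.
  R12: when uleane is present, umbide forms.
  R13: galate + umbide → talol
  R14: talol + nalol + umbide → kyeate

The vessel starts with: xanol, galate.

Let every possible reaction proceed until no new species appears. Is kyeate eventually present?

Yes

xanol and galate present → dorol forms (R1).
dorol and xanol present → umbide forms (R9).
galate and umbide present → talol forms (R13).
dorol, umbide, and talol present → eldol forms (R10).
eldol and umbide present → nalol forms (R11).
talol, nalol, and umbide present → kyeate forms (R14).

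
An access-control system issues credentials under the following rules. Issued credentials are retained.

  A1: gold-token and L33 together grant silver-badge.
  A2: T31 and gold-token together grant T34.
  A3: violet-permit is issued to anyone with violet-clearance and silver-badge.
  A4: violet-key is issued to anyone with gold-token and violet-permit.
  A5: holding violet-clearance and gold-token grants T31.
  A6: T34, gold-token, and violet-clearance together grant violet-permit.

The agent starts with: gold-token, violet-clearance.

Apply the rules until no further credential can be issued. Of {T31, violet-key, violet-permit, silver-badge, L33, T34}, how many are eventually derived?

Holding violet-clearance and gold-token grants T31 (A5).
Holding T31 and gold-token grants T34 (A2).
Holding T34, gold-token, and violet-clearance grants violet-permit (A6).
Holding gold-token and violet-permit grants violet-key (A4).
T31: reached.
violet-key: reached.
violet-permit: reached.
silver-badge would need gold-token and L33 (A1), but L33 is never granted.
No rule produces L33, and it is not given.
T34: reached.
Reached: T31, violet-key, violet-permit, and T34 — 4 of the 6.

4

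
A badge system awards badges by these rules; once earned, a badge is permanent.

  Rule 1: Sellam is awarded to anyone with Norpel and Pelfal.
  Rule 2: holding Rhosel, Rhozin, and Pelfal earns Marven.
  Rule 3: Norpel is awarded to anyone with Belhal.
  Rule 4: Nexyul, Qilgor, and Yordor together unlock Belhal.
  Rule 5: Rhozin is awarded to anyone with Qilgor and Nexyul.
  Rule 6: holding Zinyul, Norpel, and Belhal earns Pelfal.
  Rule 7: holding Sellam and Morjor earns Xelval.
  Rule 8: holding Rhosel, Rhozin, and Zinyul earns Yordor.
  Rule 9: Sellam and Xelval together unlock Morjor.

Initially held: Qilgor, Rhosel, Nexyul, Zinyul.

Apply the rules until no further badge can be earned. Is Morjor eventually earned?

Morjor would need Sellam and Xelval (Rule 9), but Xelval is never earned.

No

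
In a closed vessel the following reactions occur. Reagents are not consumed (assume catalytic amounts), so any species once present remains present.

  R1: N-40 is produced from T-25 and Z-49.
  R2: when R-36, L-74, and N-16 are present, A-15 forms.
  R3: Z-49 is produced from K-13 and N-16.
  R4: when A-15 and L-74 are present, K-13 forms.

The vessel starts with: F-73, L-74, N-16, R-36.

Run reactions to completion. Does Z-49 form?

Yes

R-36, L-74, and N-16 present → A-15 forms (R2).
A-15 and L-74 present → K-13 forms (R4).
K-13 and N-16 present → Z-49 forms (R3).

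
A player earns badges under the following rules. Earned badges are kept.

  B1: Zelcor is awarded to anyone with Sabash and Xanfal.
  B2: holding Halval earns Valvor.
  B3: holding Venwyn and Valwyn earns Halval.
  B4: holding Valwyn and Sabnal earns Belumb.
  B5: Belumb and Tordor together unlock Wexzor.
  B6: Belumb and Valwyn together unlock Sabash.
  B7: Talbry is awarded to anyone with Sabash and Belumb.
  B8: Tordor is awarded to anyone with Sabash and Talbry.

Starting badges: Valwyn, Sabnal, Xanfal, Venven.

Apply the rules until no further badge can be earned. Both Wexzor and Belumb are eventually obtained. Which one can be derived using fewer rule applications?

Belumb

Belumb: With Valwyn and Sabnal, Belumb is earned (B4). [1 rule application]
Wexzor: With Valwyn and Sabnal, Belumb is earned (B4). With Belumb and Valwyn, Sabash is earned (B6). With Sabash and Belumb, Talbry is earned (B7). With Sabash and Talbry, Tordor is earned (B8). With Belumb and Tordor, Wexzor is earned (B5). [5 rule applications]
Belumb needs fewer.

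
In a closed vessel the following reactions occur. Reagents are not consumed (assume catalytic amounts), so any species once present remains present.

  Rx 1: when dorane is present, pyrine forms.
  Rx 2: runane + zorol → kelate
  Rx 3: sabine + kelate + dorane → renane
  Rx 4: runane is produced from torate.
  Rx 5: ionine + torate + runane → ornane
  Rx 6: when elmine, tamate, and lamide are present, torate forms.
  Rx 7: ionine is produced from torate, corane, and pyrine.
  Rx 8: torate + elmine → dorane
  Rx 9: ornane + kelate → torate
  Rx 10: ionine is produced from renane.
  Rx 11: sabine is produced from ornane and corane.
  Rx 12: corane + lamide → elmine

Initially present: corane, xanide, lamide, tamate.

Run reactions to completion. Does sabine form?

corane and lamide present → elmine forms (Rx 12).
elmine, tamate, and lamide present → torate forms (Rx 6).
torate and elmine present → dorane forms (Rx 8).
torate present → runane forms (Rx 4).
dorane present → pyrine forms (Rx 1).
torate, corane, and pyrine present → ionine forms (Rx 7).
ionine, torate, and runane present → ornane forms (Rx 5).
ornane and corane present → sabine forms (Rx 11).

Yes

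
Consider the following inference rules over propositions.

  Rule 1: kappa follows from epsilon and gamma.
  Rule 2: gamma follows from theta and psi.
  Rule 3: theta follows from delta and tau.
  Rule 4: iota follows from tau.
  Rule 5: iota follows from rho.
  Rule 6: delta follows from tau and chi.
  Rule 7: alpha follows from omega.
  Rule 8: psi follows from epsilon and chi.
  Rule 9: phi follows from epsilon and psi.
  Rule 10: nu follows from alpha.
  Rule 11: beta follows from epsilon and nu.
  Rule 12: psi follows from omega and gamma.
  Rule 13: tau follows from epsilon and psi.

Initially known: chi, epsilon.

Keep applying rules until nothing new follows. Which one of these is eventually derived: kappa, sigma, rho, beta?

epsilon and chi hold, so psi follows (Rule 8).
From epsilon and psi, Rule 13 gives tau.
From tau and chi, Rule 6 gives delta.
From delta and tau, Rule 3 gives theta.
theta and psi hold, so gamma follows (Rule 2).
From epsilon and gamma, Rule 1 gives kappa.
beta would need epsilon and nu (Rule 11), but nu is never established. No rule produces rho, and it is not given. No rule produces sigma, and it is not given.

kappa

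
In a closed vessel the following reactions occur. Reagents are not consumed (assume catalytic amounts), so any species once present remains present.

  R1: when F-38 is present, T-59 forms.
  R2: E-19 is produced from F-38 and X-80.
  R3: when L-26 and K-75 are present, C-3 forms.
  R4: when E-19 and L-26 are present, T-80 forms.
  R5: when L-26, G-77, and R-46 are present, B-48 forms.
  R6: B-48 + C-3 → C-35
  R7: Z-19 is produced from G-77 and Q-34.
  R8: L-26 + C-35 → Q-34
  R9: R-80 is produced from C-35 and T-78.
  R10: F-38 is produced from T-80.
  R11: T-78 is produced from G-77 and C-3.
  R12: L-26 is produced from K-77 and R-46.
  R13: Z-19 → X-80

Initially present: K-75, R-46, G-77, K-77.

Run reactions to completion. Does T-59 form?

No

T-59 would need F-38 (R1), but F-38 never forms.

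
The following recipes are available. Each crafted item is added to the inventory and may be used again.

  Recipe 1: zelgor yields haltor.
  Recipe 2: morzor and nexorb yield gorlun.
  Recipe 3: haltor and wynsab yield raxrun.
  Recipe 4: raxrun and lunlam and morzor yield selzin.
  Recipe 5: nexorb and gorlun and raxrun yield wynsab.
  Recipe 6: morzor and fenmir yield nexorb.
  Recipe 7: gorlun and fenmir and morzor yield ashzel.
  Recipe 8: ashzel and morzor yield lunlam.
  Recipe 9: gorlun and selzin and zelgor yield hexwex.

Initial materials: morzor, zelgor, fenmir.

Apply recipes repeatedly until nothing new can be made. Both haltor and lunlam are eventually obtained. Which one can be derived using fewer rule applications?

haltor

haltor: zelgor → haltor (Recipe 1). [1 rule application]
lunlam: morzor and fenmir → nexorb (Recipe 6). morzor and nexorb → gorlun (Recipe 2). gorlun and fenmir and morzor → ashzel (Recipe 7). ashzel and morzor → lunlam (Recipe 8). [4 rule applications]
haltor needs fewer.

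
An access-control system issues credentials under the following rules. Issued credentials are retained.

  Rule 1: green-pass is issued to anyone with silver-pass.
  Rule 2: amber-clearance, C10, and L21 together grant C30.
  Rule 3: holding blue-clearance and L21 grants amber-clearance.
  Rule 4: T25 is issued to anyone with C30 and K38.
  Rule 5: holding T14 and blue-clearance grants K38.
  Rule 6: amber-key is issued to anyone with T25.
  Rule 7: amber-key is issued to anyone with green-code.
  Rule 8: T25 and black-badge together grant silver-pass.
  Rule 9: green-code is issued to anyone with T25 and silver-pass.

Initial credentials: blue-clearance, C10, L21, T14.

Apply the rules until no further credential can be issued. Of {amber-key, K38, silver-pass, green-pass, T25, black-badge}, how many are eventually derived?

Holding blue-clearance and L21 grants amber-clearance (Rule 3).
Holding T14 and blue-clearance grants K38 (Rule 5).
Holding amber-clearance, C10, and L21 grants C30 (Rule 2).
Holding C30 and K38 grants T25 (Rule 4).
Holding T25 grants amber-key (Rule 6).
amber-key: reached.
K38: reached.
silver-pass would need T25 and black-badge (Rule 8), but black-badge is never granted.
green-pass would need silver-pass (Rule 1), but silver-pass is never granted.
T25: reached.
No rule produces black-badge, and it is not given.
Reached: amber-key, K38, and T25 — 3 of the 6.

3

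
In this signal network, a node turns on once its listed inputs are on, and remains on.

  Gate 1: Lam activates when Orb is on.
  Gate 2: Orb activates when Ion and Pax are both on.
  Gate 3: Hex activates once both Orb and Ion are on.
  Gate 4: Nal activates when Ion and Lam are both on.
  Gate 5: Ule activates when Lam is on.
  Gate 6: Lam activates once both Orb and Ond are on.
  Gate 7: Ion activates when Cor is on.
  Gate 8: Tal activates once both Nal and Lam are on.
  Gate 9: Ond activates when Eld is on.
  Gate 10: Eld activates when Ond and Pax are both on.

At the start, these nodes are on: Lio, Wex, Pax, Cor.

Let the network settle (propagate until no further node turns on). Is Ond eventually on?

Ond would need Eld (Gate 9), but Eld never turns on.

No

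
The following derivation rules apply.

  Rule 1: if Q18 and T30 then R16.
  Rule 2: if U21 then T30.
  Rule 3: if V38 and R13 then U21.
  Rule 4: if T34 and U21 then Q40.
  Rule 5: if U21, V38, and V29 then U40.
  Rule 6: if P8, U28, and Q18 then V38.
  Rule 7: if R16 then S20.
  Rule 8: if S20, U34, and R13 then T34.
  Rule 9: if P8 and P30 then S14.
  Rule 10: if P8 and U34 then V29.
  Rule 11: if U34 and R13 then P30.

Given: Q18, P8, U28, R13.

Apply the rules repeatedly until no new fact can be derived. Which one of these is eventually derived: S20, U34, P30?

S20

P8, U28, and Q18 hold, so V38 follows (Rule 6).
V38 and R13 hold, so U21 follows (Rule 3).
From U21, Rule 2 gives T30.
From Q18 and T30, Rule 1 gives R16.
R16 holds, so S20 follows (Rule 7).
No rule produces U34, and it is not given. P30 would need U34 and R13 (Rule 11), but U34 is never established.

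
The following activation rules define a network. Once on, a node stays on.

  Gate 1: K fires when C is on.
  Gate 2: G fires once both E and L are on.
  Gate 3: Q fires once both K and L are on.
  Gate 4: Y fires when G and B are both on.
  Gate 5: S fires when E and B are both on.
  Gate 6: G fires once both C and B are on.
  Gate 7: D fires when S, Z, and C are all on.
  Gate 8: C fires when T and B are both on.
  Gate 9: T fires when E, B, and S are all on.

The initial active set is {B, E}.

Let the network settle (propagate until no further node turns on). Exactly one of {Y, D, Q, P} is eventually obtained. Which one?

Gate 5: E and B on → S on.
E, B, and S are on, so T fires (Gate 9).
Gate 8: T and B on → C on.
C and B are on, so G fires (Gate 6).
G and B are on, so Y fires (Gate 4).
No rule produces P, and it is not given. Q would need K and L (Gate 3), but L never turns on. D would need S, Z, and C (Gate 7), but Z never turns on.

Y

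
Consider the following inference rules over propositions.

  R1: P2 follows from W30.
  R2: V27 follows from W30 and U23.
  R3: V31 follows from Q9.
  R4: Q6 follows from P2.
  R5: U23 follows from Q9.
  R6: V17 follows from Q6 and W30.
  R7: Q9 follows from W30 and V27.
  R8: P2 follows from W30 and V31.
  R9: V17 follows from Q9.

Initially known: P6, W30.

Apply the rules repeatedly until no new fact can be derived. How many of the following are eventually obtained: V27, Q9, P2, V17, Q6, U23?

W30 holds, so P2 follows (R1).
From P2, R4 gives Q6.
Q6 and W30 hold, so V17 follows (R6).
V27 would need W30 and U23 (R2), but U23 is never established.
Q9 would need W30 and V27 (R7), but V27 is never established.
P2: reached.
V17: reached.
Q6: reached.
U23 would need Q9 (R5), but Q9 is never established.
Reached: P2, V17, and Q6 — 3 of the 6.

3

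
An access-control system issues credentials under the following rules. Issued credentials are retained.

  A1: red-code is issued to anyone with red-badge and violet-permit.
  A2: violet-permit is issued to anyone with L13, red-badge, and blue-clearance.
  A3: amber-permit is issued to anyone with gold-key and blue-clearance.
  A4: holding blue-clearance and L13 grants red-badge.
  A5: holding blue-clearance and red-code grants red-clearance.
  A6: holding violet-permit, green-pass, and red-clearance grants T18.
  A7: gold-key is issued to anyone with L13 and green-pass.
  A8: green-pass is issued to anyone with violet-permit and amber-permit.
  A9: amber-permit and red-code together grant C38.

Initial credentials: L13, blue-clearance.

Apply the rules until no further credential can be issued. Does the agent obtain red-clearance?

Yes

Holding blue-clearance and L13 grants red-badge (A4).
Holding L13, red-badge, and blue-clearance grants violet-permit (A2).
Holding red-badge and violet-permit grants red-code (A1).
Holding blue-clearance and red-code grants red-clearance (A5).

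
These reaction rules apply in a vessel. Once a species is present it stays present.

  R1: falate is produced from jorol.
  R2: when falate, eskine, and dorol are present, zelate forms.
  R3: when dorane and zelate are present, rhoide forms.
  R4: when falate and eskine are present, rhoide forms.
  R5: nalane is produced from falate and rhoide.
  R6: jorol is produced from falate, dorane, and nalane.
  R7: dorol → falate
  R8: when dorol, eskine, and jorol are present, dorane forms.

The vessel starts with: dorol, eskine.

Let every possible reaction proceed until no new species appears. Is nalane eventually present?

dorol present → falate forms (R7).
falate and eskine present → rhoide forms (R4).
falate and rhoide present → nalane forms (R5).

Yes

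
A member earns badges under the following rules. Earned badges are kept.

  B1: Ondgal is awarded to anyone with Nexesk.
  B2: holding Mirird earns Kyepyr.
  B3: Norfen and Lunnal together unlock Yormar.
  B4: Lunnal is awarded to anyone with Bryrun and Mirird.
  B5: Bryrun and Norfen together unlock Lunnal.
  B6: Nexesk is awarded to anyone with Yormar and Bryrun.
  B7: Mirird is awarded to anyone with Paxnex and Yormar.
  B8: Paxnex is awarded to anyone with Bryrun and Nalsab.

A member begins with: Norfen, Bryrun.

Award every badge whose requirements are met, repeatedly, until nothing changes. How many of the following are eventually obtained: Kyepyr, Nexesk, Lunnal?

2

With Bryrun and Norfen, Lunnal is earned (B5).
With Norfen and Lunnal, Yormar is earned (B3).
With Yormar and Bryrun, Nexesk is earned (B6).
Kyepyr would need Mirird (B2), but Mirird is never earned.
Nexesk: reached.
Lunnal: reached.
Reached: Nexesk and Lunnal — 2 of the 3.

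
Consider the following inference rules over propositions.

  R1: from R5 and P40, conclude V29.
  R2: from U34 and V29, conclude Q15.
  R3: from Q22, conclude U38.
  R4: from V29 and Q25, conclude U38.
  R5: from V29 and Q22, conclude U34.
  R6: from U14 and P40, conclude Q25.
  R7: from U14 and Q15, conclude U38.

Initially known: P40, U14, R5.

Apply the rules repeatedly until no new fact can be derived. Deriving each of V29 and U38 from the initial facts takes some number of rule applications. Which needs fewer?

V29: From R5 and P40, R1 gives V29. [1 rule application]
U38: From R5 and P40, R1 gives V29. U14 and P40 hold, so Q25 follows (R6). From V29 and Q25, R4 gives U38. [3 rule applications]
V29 needs fewer.

V29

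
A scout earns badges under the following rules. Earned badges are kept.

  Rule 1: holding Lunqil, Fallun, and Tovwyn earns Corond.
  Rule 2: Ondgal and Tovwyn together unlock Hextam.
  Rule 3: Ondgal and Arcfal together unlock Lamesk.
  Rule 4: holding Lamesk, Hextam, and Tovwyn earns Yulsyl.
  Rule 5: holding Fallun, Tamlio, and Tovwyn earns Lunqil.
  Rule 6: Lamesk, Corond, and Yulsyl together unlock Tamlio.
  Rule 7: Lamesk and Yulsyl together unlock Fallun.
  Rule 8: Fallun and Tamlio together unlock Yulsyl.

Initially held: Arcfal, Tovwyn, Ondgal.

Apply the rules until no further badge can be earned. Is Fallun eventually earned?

With Ondgal and Arcfal, Lamesk is earned (Rule 3).
With Ondgal and Tovwyn, Hextam is earned (Rule 2).
With Lamesk, Hextam, and Tovwyn, Yulsyl is earned (Rule 4).
With Lamesk and Yulsyl, Fallun is earned (Rule 7).

Yes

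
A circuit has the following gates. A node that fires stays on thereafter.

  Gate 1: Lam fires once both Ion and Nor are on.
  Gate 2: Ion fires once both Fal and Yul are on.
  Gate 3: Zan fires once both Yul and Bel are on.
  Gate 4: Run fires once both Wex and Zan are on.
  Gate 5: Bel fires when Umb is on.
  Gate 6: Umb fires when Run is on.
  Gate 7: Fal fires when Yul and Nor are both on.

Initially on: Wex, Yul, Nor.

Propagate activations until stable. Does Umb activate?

Umb would need Run (Gate 6), but Run never turns on.

No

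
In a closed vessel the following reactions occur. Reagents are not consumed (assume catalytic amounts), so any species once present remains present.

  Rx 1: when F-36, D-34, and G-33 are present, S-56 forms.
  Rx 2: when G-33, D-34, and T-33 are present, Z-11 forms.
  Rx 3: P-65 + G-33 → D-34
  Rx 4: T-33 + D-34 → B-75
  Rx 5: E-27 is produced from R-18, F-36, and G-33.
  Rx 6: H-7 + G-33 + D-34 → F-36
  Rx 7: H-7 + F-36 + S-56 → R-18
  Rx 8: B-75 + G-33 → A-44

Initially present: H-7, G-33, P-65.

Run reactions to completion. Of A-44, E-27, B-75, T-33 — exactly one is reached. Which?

E-27

P-65 and G-33 present → D-34 forms (Rx 3).
H-7, G-33, and D-34 present → F-36 forms (Rx 6).
F-36, D-34, and G-33 present → S-56 forms (Rx 1).
H-7, F-36, and S-56 present → R-18 forms (Rx 7).
R-18, F-36, and G-33 present → E-27 forms (Rx 5).
A-44 would need B-75 and G-33 (Rx 8), but B-75 never forms. B-75 would need T-33 and D-34 (Rx 4), but T-33 never forms. No rule produces T-33, and it is not given.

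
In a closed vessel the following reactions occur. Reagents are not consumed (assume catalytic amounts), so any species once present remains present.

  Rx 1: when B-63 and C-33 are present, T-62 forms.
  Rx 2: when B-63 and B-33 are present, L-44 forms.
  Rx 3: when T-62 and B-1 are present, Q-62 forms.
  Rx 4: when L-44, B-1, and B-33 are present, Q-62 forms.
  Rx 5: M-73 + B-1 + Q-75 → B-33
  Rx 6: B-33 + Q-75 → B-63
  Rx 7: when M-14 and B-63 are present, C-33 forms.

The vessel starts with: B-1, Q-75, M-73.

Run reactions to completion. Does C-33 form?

No

C-33 would need M-14 and B-63 (Rx 7), but M-14 never forms.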